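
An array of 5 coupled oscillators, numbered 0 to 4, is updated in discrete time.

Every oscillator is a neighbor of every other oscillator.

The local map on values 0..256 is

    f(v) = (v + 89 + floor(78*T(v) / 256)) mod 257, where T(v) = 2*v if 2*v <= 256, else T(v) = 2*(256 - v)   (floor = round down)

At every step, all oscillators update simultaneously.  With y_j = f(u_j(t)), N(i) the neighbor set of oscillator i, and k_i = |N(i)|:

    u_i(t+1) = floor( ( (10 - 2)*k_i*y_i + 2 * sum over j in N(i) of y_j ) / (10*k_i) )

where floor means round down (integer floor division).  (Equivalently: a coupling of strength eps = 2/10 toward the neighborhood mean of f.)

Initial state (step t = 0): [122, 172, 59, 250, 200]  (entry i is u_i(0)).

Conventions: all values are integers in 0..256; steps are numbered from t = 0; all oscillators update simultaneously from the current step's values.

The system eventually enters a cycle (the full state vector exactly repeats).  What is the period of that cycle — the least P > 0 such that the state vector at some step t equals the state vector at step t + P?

Answer: 2
Key observation: The state at step 12, [197, 197, 94, 197, 197], reappears at step 14 — and no state repeats earlier — so the cycle the system enters has period 2.

Derivation:
t=0: [122, 172, 59, 250, 200]
t=1: [41, 62, 158, 84, 70]
t=2: [156, 181, 77, 208, 191]
t=3: [58, 65, 181, 74, 68]
t=4: [178, 186, 85, 197, 190]
t=5: [66, 68, 192, 71, 69]
t=6: [189, 191, 90, 195, 192]
t=7: [69, 70, 198, 72, 71]
t=8: [193, 194, 92, 196, 195]
t=9: [71, 71, 202, 72, 72]
t=10: [196, 196, 93, 197, 197]
t=11: [72, 72, 203, 72, 72]
t=12: [197, 197, 94, 197, 197]
t=13: [72, 72, 204, 72, 72]
t=14: [197, 197, 94, 197, 197]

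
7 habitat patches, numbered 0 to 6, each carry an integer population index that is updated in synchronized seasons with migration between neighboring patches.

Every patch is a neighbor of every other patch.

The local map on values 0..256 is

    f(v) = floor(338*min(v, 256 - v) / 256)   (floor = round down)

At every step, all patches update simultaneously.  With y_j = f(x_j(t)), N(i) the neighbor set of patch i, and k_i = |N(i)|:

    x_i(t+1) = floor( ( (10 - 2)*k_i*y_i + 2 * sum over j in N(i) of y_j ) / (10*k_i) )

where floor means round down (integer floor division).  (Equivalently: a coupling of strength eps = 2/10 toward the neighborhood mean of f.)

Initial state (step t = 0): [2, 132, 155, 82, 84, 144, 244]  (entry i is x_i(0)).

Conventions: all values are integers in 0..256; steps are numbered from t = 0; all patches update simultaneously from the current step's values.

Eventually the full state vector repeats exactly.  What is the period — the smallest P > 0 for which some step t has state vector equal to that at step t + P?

Simulating step by step:
t=0: [2, 132, 155, 82, 84, 144, 244]
t=1: [24, 147, 124, 105, 106, 135, 34]
t=2: [51, 136, 152, 133, 133, 149, 60]
t=3: [81, 151, 135, 154, 154, 138, 90]
t=4: [112, 137, 153, 134, 134, 150, 121]
t=5: [148, 155, 138, 158, 158, 141, 157]
t=6: [141, 134, 151, 131, 131, 148, 131]
t=7: [152, 159, 142, 162, 162, 145, 162]
t=8: [136, 129, 146, 126, 126, 143, 126]
t=9: [158, 165, 148, 164, 164, 151, 164]
t=10: [128, 121, 138, 122, 122, 135, 122]
t=11: [167, 159, 156, 160, 160, 159, 160]
t=12: [119, 127, 130, 126, 126, 127, 126]
t=13: [158, 166, 165, 165, 165, 166, 165]
t=14: [127, 118, 120, 120, 120, 118, 120]
t=15: [165, 155, 158, 158, 158, 155, 158]
t=16: [122, 132, 128, 128, 128, 132, 128]
t=17: [162, 163, 168, 168, 168, 163, 168]
t=18: [122, 121, 116, 116, 116, 121, 116]
t=19: [159, 158, 153, 153, 153, 158, 153]
t=20: [129, 129, 134, 134, 134, 129, 134]
t=21: [166, 166, 161, 161, 161, 166, 161]
t=22: [118, 118, 124, 124, 124, 118, 124]
t=23: [156, 156, 162, 162, 162, 156, 162]
t=24: [130, 130, 124, 124, 124, 130, 124]
t=25: [165, 165, 163, 163, 163, 165, 163]
t=26: [120, 120, 121, 121, 121, 120, 121]
t=27: [158, 158, 158, 158, 158, 158, 158]
t=28: [129, 129, 129, 129, 129, 129, 129]
t=29: [167, 167, 167, 167, 167, 167, 167]
t=30: [117, 117, 117, 117, 117, 117, 117]
t=31: [154, 154, 154, 154, 154, 154, 154]
t=32: [134, 134, 134, 134, 134, 134, 134]
t=33: [161, 161, 161, 161, 161, 161, 161]
t=34: [125, 125, 125, 125, 125, 125, 125]
t=35: [165, 165, 165, 165, 165, 165, 165]
t=36: [120, 120, 120, 120, 120, 120, 120]
t=37: [158, 158, 158, 158, 158, 158, 158]

Answer: 10
Key observation: The state at step 27, [158, 158, 158, 158, 158, 158, 158], reappears at step 37 — and no state repeats earlier — so the cycle the system enters has period 10.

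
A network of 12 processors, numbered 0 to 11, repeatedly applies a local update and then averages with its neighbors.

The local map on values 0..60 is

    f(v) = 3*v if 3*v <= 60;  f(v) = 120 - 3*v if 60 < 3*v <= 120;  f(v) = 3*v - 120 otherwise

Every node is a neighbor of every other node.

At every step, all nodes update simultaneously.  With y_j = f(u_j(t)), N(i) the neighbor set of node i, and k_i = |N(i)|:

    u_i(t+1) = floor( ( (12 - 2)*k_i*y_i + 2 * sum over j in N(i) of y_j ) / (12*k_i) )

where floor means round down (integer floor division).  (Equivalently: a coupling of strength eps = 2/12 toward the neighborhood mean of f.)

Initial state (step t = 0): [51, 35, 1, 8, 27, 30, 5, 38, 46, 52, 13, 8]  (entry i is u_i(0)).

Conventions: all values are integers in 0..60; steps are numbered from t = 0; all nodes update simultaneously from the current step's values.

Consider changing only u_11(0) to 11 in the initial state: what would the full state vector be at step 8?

Simulating step by step:
t=0: [51, 35, 1, 8, 27, 30, 5, 38, 46, 52, 13, 11]
t=1: [31, 16, 6, 24, 36, 28, 16, 9, 19, 33, 36, 31]
t=2: [27, 45, 20, 45, 15, 35, 45, 27, 52, 22, 15, 27]
t=3: [38, 18, 55, 18, 43, 18, 18, 38, 35, 50, 43, 38]
t=4: [10, 49, 42, 49, 12, 49, 49, 10, 17, 29, 12, 10]
t=5: [30, 27, 10, 27, 34, 27, 27, 30, 47, 32, 34, 30]
t=6: [29, 37, 29, 37, 20, 37, 37, 29, 22, 25, 20, 29]
t=7: [32, 13, 32, 13, 54, 13, 13, 32, 50, 42, 54, 32]
t=8: [25, 37, 25, 37, 40, 37, 37, 25, 30, 10, 40, 25]

Answer: [25, 37, 25, 37, 40, 37, 37, 25, 30, 10, 40, 25]
Key observation: This trace re-runs the system from the modified initial state.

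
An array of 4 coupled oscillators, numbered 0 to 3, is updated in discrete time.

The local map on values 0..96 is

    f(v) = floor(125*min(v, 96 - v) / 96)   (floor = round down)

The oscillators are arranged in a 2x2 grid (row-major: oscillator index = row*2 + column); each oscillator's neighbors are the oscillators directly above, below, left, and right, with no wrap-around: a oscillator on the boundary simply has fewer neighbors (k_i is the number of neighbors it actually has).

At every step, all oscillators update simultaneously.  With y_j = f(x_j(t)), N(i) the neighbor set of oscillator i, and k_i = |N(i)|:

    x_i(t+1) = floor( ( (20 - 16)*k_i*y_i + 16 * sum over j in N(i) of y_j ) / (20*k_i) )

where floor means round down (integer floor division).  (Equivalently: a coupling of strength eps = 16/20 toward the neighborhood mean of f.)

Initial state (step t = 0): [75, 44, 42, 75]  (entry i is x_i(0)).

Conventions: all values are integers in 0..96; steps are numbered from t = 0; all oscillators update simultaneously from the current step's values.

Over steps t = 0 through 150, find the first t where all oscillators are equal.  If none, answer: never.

Simulating step by step:
t=0: [75, 44, 42, 75]  (not all equal)
t=1: [49, 33, 32, 49]  (not all equal)
t=2: [45, 57, 57, 45]  (not all equal)
t=3: [51, 56, 56, 51]  (not all equal)
t=4: [53, 56, 56, 53]  (not all equal)
t=5: [52, 54, 54, 52]  (not all equal)
t=6: [54, 56, 56, 54]  (not all equal)
t=7: [52, 53, 53, 52]  (not all equal)
t=8: [55, 56, 56, 55]  (not all equal)
t=9: [52, 52, 52, 52]  (all equal)

Answer: 9
Key observation: Synchronization is absorbing here: once all oscillators are equal they stay equal, and step 9 is the first all-equal step.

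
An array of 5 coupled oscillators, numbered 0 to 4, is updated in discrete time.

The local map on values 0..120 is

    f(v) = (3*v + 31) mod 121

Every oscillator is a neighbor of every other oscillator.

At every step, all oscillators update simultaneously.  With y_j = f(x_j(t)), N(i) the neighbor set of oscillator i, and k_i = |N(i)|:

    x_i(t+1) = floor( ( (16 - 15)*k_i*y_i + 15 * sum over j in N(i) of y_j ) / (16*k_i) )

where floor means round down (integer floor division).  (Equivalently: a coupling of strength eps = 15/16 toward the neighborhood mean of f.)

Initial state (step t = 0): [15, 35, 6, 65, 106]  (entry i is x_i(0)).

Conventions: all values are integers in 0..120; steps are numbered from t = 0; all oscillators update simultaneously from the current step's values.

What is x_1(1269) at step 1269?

Answer: x_1(1269) = 11
Key observation: The state at step 16, [66, 66, 66, 67, 67], reappears at step 26: the system is in a cycle of period 10 from step 16 on.  Therefore the state at step 1269 equals the state at step 16 + ((1269 - 16) mod 10) = 19, which is [11, 11, 11, 10, 10].

Derivation:
t=0: [15, 35, 6, 65, 106]
t=1: [69, 79, 74, 64, 64]
t=2: [63, 79, 82, 66, 66]
t=3: [71, 83, 82, 69, 69]
t=4: [72, 65, 66, 52, 52]
t=5: [81, 63, 63, 70, 70]
t=6: [104, 93, 93, 89, 89]
t=7: [64, 70, 70, 72, 72]
t=8: [64, 61, 61, 81, 81]
t=9: [64, 66, 66, 77, 77]
t=10: [66, 65, 65, 80, 80]
t=11: [69, 70, 70, 83, 83]
t=12: [81, 80, 80, 94, 94]
t=13: [48, 49, 49, 42, 42]
t=14: [46, 46, 46, 50, 50]
t=15: [53, 53, 53, 51, 51]
t=16: [66, 66, 66, 67, 67]
t=17: [109, 109, 109, 108, 108]
t=18: [114, 114, 114, 115, 115]
t=19: [11, 11, 11, 10, 10]
t=20: [62, 62, 62, 63, 63]
t=21: [97, 97, 97, 96, 96]
t=22: [78, 78, 78, 79, 79]
t=23: [24, 24, 24, 23, 23]
t=24: [101, 101, 101, 102, 102]
t=25: [93, 93, 93, 92, 92]
t=26: [66, 66, 66, 67, 67]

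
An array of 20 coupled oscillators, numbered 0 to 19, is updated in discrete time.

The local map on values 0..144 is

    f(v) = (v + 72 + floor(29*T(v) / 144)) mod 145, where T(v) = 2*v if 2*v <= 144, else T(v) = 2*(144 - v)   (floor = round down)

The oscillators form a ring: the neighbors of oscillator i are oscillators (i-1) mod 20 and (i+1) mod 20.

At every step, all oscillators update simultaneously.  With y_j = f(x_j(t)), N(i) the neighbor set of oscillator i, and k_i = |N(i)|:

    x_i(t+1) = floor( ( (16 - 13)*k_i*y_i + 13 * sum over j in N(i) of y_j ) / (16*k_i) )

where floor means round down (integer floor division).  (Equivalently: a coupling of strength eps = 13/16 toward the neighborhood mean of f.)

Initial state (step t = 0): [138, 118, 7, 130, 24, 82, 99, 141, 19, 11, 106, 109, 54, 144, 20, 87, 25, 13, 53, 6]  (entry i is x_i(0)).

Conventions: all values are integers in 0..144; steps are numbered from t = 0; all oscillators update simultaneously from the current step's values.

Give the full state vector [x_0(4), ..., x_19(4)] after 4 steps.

Answer: [67, 38, 36, 31, 39, 67, 61, 73, 34, 20, 52, 65, 61, 49, 21, 33, 34, 38, 64, 56]

Derivation:
t=0: [138, 118, 7, 130, 24, 82, 99, 141, 19, 11, 106, 109, 54, 144, 20, 87, 25, 13, 53, 6]
t=1: [67, 70, 62, 87, 58, 66, 49, 70, 81, 75, 64, 29, 49, 54, 62, 90, 71, 60, 69, 42]
t=2: [66, 18, 27, 15, 23, 63, 44, 74, 28, 25, 60, 84, 72, 62, 18, 22, 24, 21, 61, 41]
t=3: [95, 70, 97, 103, 63, 99, 42, 104, 76, 69, 59, 22, 24, 53, 64, 101, 102, 66, 95, 36]
t=4: [67, 38, 36, 31, 39, 67, 61, 73, 34, 20, 52, 65, 61, 49, 21, 33, 34, 38, 64, 56]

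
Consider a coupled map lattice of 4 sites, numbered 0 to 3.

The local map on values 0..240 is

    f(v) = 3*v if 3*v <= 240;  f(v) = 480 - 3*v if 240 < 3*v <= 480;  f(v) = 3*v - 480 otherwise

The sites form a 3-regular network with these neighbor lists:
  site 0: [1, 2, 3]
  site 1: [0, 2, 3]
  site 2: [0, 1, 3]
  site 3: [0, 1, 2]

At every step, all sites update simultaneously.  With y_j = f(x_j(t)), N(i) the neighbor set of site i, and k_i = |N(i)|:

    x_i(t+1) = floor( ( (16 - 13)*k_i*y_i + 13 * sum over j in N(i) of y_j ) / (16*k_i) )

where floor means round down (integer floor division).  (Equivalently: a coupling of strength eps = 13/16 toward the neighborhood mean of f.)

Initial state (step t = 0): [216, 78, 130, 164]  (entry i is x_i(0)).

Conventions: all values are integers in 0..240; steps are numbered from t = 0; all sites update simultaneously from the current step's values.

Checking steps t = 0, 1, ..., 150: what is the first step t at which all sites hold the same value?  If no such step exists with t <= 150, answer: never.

Answer: 4
Key observation: Synchronization is absorbing here: once all sites are equal they stay equal, and step 4 is the first all-equal step.

Derivation:
t=0: [216, 78, 130, 164]  (not all equal)
t=1: [122, 117, 129, 135]  (not all equal)
t=2: [101, 100, 103, 105]  (not all equal)
t=3: [172, 172, 173, 173]  (not all equal)
t=4: [37, 37, 37, 37]  (all equal)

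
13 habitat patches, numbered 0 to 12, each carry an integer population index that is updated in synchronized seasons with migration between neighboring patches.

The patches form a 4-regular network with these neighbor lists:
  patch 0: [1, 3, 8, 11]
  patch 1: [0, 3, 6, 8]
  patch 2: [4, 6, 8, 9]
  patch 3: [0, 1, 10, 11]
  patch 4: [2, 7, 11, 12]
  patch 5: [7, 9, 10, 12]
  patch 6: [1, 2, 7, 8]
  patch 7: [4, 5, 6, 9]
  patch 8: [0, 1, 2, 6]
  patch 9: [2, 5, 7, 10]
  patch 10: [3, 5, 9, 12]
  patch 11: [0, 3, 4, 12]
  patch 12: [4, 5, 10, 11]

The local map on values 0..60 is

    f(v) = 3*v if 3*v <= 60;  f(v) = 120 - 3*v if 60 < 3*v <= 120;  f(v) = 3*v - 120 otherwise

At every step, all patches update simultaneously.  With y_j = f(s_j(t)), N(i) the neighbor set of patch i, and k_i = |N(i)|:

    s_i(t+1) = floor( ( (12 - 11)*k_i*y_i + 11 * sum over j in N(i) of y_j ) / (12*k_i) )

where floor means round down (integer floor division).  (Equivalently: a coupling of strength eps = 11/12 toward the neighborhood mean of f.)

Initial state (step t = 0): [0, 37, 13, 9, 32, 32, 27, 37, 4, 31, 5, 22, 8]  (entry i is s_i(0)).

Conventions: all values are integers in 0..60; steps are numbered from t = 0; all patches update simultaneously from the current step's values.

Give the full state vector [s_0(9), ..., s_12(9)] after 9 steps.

Answer: [48, 45, 33, 44, 27, 15, 39, 21, 44, 21, 16, 32, 26]

Derivation:
t=0: [0, 37, 13, 9, 32, 32, 27, 37, 4, 31, 5, 22, 8]
t=1: [23, 18, 26, 20, 30, 19, 19, 26, 20, 22, 24, 21, 28]
t=2: [57, 56, 49, 53, 43, 46, 50, 48, 51, 47, 51, 45, 47]
t=3: [35, 39, 23, 36, 20, 24, 32, 19, 38, 25, 25, 28, 18]
t=4: [14, 13, 35, 23, 50, 50, 28, 45, 21, 49, 40, 35, 47]
t=5: [40, 45, 35, 26, 17, 16, 31, 29, 35, 16, 29, 34, 18]
t=6: [20, 20, 33, 18, 31, 42, 20, 42, 14, 33, 46, 35, 38]
t=7: [44, 54, 36, 39, 13, 12, 34, 26, 49, 13, 21, 34, 15]
t=8: [21, 17, 29, 29, 30, 44, 29, 33, 21, 36, 32, 24, 38]
t=9: [48, 45, 33, 44, 27, 15, 39, 21, 44, 21, 16, 32, 26]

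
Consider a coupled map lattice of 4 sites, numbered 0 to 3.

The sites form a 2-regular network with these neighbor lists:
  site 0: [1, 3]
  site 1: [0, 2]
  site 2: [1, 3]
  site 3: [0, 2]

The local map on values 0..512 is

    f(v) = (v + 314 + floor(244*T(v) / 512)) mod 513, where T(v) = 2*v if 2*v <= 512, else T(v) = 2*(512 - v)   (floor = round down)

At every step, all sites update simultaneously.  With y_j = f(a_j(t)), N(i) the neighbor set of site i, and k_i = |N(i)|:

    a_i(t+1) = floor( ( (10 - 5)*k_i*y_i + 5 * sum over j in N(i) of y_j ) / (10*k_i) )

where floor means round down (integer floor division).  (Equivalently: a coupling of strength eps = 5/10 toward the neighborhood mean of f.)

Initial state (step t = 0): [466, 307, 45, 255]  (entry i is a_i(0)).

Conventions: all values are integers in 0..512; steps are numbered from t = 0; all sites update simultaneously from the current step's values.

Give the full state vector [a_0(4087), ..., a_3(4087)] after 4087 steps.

Answer: [303, 303, 303, 303]
Key observation: The state at step 3, [303, 303, 303, 303], reappears at step 4: the system is in a cycle of period 1 from step 3 on.  Therefore the state at step 4087 equals the state at step 3 + ((4087 - 3) mod 1) = 3, which is [303, 303, 303, 303].

Derivation:
t=0: [466, 307, 45, 255]
t=1: [305, 329, 351, 327]
t=2: [303, 304, 304, 304]
t=3: [303, 303, 303, 303]
t=4: [303, 303, 303, 303]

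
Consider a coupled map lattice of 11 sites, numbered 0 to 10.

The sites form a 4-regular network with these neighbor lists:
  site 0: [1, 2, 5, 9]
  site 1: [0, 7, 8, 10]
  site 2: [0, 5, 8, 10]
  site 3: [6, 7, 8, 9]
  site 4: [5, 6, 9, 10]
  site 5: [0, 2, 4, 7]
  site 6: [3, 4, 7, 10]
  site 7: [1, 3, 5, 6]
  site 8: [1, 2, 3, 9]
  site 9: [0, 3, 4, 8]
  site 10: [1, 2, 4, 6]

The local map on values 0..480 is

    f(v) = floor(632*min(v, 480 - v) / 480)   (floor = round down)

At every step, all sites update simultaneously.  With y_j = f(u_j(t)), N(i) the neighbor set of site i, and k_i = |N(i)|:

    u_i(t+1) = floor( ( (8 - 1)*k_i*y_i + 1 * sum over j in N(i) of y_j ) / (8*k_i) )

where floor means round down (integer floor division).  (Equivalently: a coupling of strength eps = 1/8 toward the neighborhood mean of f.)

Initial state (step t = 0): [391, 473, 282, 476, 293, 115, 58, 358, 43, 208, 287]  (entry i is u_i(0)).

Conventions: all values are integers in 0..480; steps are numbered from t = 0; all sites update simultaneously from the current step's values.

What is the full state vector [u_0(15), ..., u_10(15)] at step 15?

Simulating step by step:
t=0: [391, 473, 282, 476, 293, 115, 58, 358, 43, 208, 287]
t=1: [124, 26, 245, 22, 238, 156, 87, 147, 66, 252, 240]
t=2: [169, 53, 294, 46, 303, 209, 126, 180, 96, 280, 300]
t=3: [220, 86, 240, 77, 233, 269, 168, 225, 130, 250, 229]
t=4: [284, 131, 308, 119, 302, 280, 224, 281, 175, 291, 293]
t=5: [254, 181, 228, 168, 237, 260, 285, 256, 226, 244, 244]
t=6: [295, 245, 299, 229, 309, 290, 259, 288, 293, 306, 305]
t=7: [244, 300, 238, 295, 228, 248, 285, 256, 248, 232, 234]
t=8: [307, 245, 312, 248, 299, 304, 259, 289, 301, 303, 304]
t=9: [229, 299, 222, 298, 239, 231, 285, 255, 239, 235, 235]
t=10: [299, 246, 293, 245, 311, 303, 260, 291, 308, 306, 304]
t=11: [240, 298, 244, 301, 224, 233, 284, 252, 231, 231, 235]
t=12: [312, 247, 309, 242, 294, 305, 261, 294, 300, 301, 304]
t=13: [224, 296, 225, 305, 244, 230, 284, 249, 241, 237, 235]
t=14: [293, 249, 297, 238, 308, 301, 261, 298, 308, 308, 304]
t=15: [246, 295, 239, 304, 228, 235, 283, 244, 231, 229, 235]

Answer: [246, 295, 239, 304, 228, 235, 283, 244, 231, 229, 235]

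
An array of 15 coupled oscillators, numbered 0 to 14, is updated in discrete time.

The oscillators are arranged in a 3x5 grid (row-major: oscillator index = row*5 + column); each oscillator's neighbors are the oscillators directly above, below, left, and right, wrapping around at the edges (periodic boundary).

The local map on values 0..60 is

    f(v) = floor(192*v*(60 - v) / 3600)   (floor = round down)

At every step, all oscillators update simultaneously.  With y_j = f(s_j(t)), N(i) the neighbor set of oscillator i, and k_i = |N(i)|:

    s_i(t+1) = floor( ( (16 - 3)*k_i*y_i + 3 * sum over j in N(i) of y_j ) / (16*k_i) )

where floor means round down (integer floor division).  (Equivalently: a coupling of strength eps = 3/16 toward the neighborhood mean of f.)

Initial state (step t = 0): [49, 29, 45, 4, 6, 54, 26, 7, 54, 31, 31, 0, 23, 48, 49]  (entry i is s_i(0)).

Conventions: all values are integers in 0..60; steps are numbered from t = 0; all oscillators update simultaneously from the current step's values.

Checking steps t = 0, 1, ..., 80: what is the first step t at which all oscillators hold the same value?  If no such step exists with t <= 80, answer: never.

Answer: never
Key observation: The state at step 16 reappears at step 18 — the system is in a cycle of period 2 from step 16 on.  No step 0..18 is synchronized, and the cycle repeats forever, so no step up to 80 (or ever) has all oscillators equal.

Derivation:
t=0: [49, 29, 45, 4, 6, 54, 26, 7, 54, 31, 31, 0, 23, 48, 49]  (not all equal)
t=1: [28, 43, 34, 13, 19, 21, 42, 22, 18, 41, 41, 8, 40, 29, 29]  (not all equal)
t=2: [45, 38, 45, 34, 41, 42, 39, 43, 40, 41, 40, 25, 41, 45, 46]  (not all equal)
t=3: [37, 43, 37, 45, 40, 40, 42, 38, 41, 40, 41, 45, 40, 36, 35]  (not all equal)
t=4: [44, 38, 44, 37, 42, 42, 40, 43, 41, 42, 41, 36, 42, 45, 45]  (not all equal)
t=5: [37, 43, 37, 43, 39, 40, 42, 38, 40, 39, 40, 45, 39, 36, 36]  (not all equal)
t=6: [44, 38, 44, 39, 43, 42, 40, 43, 42, 43, 42, 36, 42, 45, 45]  (not all equal)
t=7: [37, 43, 37, 42, 38, 39, 42, 38, 39, 38, 39, 45, 39, 36, 36]  (not all equal)
t=8: [44, 38, 44, 40, 43, 43, 40, 43, 43, 44, 42, 36, 42, 45, 45]  (not all equal)
t=9: [37, 43, 37, 41, 38, 38, 41, 38, 38, 37, 39, 45, 39, 36, 36]  (not all equal)
t=10: [44, 38, 44, 41, 44, 43, 40, 43, 44, 44, 42, 36, 42, 45, 45]  (not all equal)
t=11: [37, 43, 37, 40, 37, 38, 41, 38, 37, 37, 39, 45, 39, 36, 36]  (not all equal)
t=12: [44, 38, 44, 42, 44, 43, 40, 43, 44, 45, 42, 36, 42, 45, 45]  (not all equal)
t=13: [37, 43, 37, 39, 37, 38, 41, 38, 37, 36, 39, 45, 39, 36, 36]  (not all equal)
t=14: [44, 38, 44, 43, 45, 43, 40, 43, 44, 45, 42, 36, 42, 45, 45]  (not all equal)
t=15: [37, 43, 37, 37, 36, 38, 41, 38, 37, 36, 39, 45, 39, 36, 36]  (not all equal)
t=16: [44, 38, 44, 45, 45, 43, 40, 43, 45, 45, 42, 36, 42, 45, 45]  (not all equal)
t=17: [37, 43, 37, 36, 36, 38, 41, 38, 36, 36, 39, 45, 39, 36, 36]  (not all equal)
t=18: [44, 38, 44, 45, 45, 43, 40, 43, 45, 45, 42, 36, 42, 45, 45]  (not all equal)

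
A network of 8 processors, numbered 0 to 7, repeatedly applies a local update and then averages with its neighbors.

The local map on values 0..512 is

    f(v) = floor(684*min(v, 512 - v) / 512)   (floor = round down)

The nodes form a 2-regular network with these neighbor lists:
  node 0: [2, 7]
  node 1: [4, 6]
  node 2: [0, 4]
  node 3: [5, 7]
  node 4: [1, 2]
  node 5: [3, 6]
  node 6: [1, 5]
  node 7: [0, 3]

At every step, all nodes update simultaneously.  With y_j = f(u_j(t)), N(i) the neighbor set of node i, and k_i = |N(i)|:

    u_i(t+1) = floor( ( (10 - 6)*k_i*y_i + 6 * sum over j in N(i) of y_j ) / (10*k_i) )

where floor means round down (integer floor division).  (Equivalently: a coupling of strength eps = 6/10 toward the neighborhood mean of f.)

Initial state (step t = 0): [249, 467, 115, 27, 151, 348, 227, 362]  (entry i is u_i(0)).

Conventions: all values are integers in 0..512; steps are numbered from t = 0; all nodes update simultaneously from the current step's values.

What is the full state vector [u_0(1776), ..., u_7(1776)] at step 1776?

Simulating step by step:
t=0: [249, 467, 115, 27, 151, 348, 227, 362]
t=1: [238, 175, 221, 140, 144, 189, 204, 190]
t=2: [291, 232, 270, 226, 235, 238, 254, 252]
t=3: [315, 319, 311, 316, 314, 318, 323, 313]
t=4: [265, 257, 265, 261, 263, 257, 255, 263]
t=5: [329, 337, 329, 335, 333, 338, 340, 332]
t=6: [242, 233, 242, 236, 238, 232, 231, 240]
t=7: [322, 311, 321, 314, 317, 310, 309, 319]
t=8: [254, 266, 255, 263, 260, 268, 269, 257]
t=9: [339, 329, 338, 332, 334, 326, 325, 337]
t=10: [231, 243, 233, 240, 237, 245, 247, 234]
t=11: [310, 323, 311, 319, 316, 325, 326, 313]
t=12: [267, 253, 266, 257, 260, 251, 249, 263]
t=13: [328, 335, 330, 336, 333, 335, 334, 332]
t=14: [242, 237, 242, 236, 239, 236, 236, 240]
t=15: [322, 316, 321, 316, 319, 315, 315, 319]
t=16: [254, 260, 255, 260, 257, 262, 262, 257]
t=17: [339, 336, 339, 336, 338, 333, 333, 338]
t=18: [231, 235, 231, 235, 232, 237, 237, 232]
t=19: [308, 312, 308, 312, 309, 315, 315, 309]
t=20: [271, 267, 271, 267, 270, 264, 264, 270]
t=21: [321, 327, 321, 327, 323, 329, 329, 323]
t=22: [254, 247, 254, 247, 251, 244, 244, 251]
t=23: [337, 329, 337, 329, 334, 326, 326, 334]
t=24: [234, 243, 234, 243, 237, 246, 246, 237]
t=25: [313, 322, 313, 322, 317, 326, 326, 317]
t=26: [263, 253, 263, 253, 259, 249, 249, 259]
t=27: [333, 335, 333, 335, 335, 333, 333, 335]
t=28: [238, 236, 238, 236, 236, 238, 238, 236]
t=29: [316, 315, 316, 315, 315, 316, 316, 315]
t=30: [261, 262, 261, 262, 262, 261, 261, 262]
t=31: [334, 333, 334, 333, 333, 334, 334, 333]
t=32: [237, 238, 237, 238, 238, 237, 237, 238]
t=33: [316, 316, 316, 316, 316, 316, 316, 316]
t=34: [261, 261, 261, 261, 261, 261, 261, 261]
t=35: [335, 335, 335, 335, 335, 335, 335, 335]
t=36: [236, 236, 236, 236, 236, 236, 236, 236]
t=37: [315, 315, 315, 315, 315, 315, 315, 315]
t=38: [263, 263, 263, 263, 263, 263, 263, 263]
t=39: [332, 332, 332, 332, 332, 332, 332, 332]
t=40: [240, 240, 240, 240, 240, 240, 240, 240]
t=41: [320, 320, 320, 320, 320, 320, 320, 320]
t=42: [256, 256, 256, 256, 256, 256, 256, 256]
t=43: [342, 342, 342, 342, 342, 342, 342, 342]
t=44: [227, 227, 227, 227, 227, 227, 227, 227]
t=45: [303, 303, 303, 303, 303, 303, 303, 303]
t=46: [279, 279, 279, 279, 279, 279, 279, 279]
t=47: [311, 311, 311, 311, 311, 311, 311, 311]
t=48: [268, 268, 268, 268, 268, 268, 268, 268]
t=49: [325, 325, 325, 325, 325, 325, 325, 325]
t=50: [249, 249, 249, 249, 249, 249, 249, 249]
t=51: [332, 332, 332, 332, 332, 332, 332, 332]

Answer: [268, 268, 268, 268, 268, 268, 268, 268]
Key observation: The state at step 39, [332, 332, 332, 332, 332, 332, 332, 332], reappears at step 51: the system is in a cycle of period 12 from step 39 on.  Therefore the state at step 1776 equals the state at step 39 + ((1776 - 39) mod 12) = 48, which is [268, 268, 268, 268, 268, 268, 268, 268].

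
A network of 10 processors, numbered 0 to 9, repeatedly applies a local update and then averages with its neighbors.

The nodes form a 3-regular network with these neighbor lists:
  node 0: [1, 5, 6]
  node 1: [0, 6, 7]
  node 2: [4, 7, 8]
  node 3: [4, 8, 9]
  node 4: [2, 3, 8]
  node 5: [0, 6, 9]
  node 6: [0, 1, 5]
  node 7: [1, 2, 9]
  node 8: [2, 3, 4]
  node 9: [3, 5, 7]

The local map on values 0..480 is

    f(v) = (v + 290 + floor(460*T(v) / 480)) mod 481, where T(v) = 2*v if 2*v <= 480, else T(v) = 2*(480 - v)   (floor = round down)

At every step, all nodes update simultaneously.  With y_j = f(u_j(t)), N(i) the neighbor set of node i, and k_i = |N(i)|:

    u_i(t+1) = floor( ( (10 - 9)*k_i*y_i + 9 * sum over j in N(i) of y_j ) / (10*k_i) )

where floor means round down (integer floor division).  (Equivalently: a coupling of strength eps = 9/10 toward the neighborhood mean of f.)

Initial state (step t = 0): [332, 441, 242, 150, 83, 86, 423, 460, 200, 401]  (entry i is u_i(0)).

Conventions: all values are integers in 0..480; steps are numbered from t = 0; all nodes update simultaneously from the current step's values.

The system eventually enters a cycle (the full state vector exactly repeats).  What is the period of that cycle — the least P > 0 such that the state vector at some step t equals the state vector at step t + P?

Answer: 2
Key observation: The state at step 27, [377, 377, 377, 377, 377, 377, 377, 377, 377, 377], reappears at step 29 — and no state repeats earlier — so the cycle the system enters has period 2.

Derivation:
t=0: [332, 441, 242, 150, 83, 86, 423, 460, 200, 401]
t=1: [259, 354, 227, 265, 204, 343, 276, 244, 136, 219]
t=2: [389, 193, 237, 317, 244, 321, 296, 399, 284, 177]
t=3: [415, 394, 258, 288, 279, 389, 398, 250, 191, 403]
t=4: [365, 255, 258, 405, 299, 358, 362, 222, 321, 292]
t=5: [282, 375, 404, 440, 286, 415, 282, 191, 290, 410]
t=6: [407, 430, 424, 417, 390, 422, 407, 365, 391, 347]
t=7: [344, 364, 374, 379, 353, 370, 344, 364, 354, 365]
t=8: [400, 405, 399, 399, 391, 404, 400, 392, 392, 388]
t=9: [359, 363, 368, 369, 365, 364, 359, 364, 365, 364]
t=10: [396, 397, 394, 393, 391, 397, 396, 394, 391, 393]
t=11: [365, 366, 368, 369, 368, 366, 365, 366, 368, 366]
t=12: [393, 393, 391, 391, 390, 393, 393, 392, 390, 392]
t=13: [368, 368, 370, 370, 370, 368, 368, 369, 370, 369]
t=14: [391, 390, 389, 389, 389, 390, 391, 390, 389, 390]
t=15: [370, 370, 371, 371, 372, 370, 370, 371, 372, 371]
t=16: [389, 388, 388, 388, 388, 388, 389, 388, 388, 388]
t=17: [372, 372, 373, 373, 373, 372, 372, 373, 373, 373]
t=18: [388, 387, 387, 387, 387, 387, 388, 387, 387, 387]
t=19: [373, 373, 374, 374, 374, 373, 373, 374, 374, 374]
t=20: [387, 386, 386, 386, 386, 386, 387, 386, 386, 386]
t=21: [374, 374, 375, 375, 375, 374, 374, 375, 375, 375]
t=22: [386, 385, 385, 385, 385, 385, 386, 385, 385, 385]
t=23: [375, 375, 376, 376, 376, 375, 375, 376, 376, 376]
t=24: [385, 384, 384, 384, 384, 384, 385, 384, 384, 384]
t=25: [376, 376, 377, 377, 377, 376, 376, 377, 377, 377]
t=26: [384, 383, 383, 383, 383, 383, 384, 383, 383, 383]
t=27: [377, 377, 377, 377, 377, 377, 377, 377, 377, 377]
t=28: [383, 383, 383, 383, 383, 383, 383, 383, 383, 383]
t=29: [377, 377, 377, 377, 377, 377, 377, 377, 377, 377]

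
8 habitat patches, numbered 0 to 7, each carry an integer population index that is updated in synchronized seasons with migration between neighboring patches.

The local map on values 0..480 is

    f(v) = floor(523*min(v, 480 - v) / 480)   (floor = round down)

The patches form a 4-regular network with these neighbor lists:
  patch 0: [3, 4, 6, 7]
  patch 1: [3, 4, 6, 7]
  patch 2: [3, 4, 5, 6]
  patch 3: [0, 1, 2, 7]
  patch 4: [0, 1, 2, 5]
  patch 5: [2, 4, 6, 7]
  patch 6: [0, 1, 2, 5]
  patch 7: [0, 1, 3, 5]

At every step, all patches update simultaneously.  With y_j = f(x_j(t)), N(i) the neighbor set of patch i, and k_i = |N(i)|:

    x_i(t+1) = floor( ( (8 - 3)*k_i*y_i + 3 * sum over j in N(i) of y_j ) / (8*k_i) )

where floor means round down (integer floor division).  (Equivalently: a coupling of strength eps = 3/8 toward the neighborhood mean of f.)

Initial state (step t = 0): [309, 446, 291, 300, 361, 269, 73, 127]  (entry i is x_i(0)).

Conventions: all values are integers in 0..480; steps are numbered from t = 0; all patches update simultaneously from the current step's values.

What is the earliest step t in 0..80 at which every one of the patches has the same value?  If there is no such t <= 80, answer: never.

Answer: 16
Key observation: Synchronization is absorbing here: once all patches are equal they stay equal, and step 16 is the first all-equal step.

Derivation:
t=0: [309, 446, 291, 300, 361, 269, 73, 127]  (not all equal)
t=1: [167, 73, 187, 175, 142, 194, 110, 147]  (not all equal)
t=2: [171, 107, 190, 177, 159, 191, 137, 161]  (not all equal)
t=3: [180, 137, 197, 184, 175, 196, 160, 175]  (not all equal)
t=4: [193, 163, 206, 195, 191, 205, 181, 189]  (not all equal)
t=5: [208, 187, 218, 209, 208, 217, 201, 205]  (not all equal)
t=6: [225, 210, 233, 225, 225, 232, 221, 223]  (not all equal)
t=7: [244, 233, 250, 243, 244, 249, 241, 242]  (not all equal)
t=8: [257, 255, 252, 256, 255, 253, 257, 257]  (not all equal)
t=9: [242, 244, 246, 244, 245, 245, 243, 242]  (not all equal)
t=10: [258, 257, 255, 257, 256, 256, 257, 258]  (not all equal)
t=11: [241, 242, 244, 242, 243, 243, 242, 241]  (not all equal)
t=12: [259, 259, 257, 259, 258, 258, 258, 259]  (not all equal)
t=13: [240, 240, 241, 240, 240, 241, 240, 240]  (not all equal)
t=14: [261, 261, 260, 260, 260, 260, 260, 260]  (not all equal)
t=15: [238, 238, 239, 238, 238, 239, 238, 238]  (not all equal)
t=16: [259, 259, 259, 259, 259, 259, 259, 259]  (all equal)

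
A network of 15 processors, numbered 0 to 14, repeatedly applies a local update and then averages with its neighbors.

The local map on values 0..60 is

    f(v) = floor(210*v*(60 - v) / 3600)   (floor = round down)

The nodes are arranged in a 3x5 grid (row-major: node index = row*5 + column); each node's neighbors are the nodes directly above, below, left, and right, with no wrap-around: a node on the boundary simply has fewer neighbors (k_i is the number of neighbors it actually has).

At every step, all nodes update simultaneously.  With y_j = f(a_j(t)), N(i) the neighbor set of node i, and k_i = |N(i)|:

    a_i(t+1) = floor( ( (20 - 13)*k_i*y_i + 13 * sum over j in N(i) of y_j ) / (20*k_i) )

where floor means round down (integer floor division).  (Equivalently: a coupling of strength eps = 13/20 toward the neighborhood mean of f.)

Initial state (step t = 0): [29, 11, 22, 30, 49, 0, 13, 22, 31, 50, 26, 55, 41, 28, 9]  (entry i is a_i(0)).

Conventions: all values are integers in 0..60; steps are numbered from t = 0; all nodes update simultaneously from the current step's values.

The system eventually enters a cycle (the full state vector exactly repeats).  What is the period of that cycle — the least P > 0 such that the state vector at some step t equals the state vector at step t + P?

Answer: 2
Key observation: The state at step 12, [51, 51, 51, 51, 51, 51, 51, 51, 51, 51, 51, 51, 51, 51, 51], reappears at step 14 — and no state repeats earlier — so the cycle the system enters has period 2.

Derivation:
t=0: [29, 11, 22, 30, 49, 0, 13, 22, 31, 50, 26, 55, 41, 28, 9]
t=1: [28, 40, 45, 46, 37, 29, 27, 46, 47, 33, 23, 33, 40, 44, 35]
t=2: [50, 46, 39, 39, 45, 51, 48, 40, 39, 47, 50, 49, 44, 42, 47]
t=3: [30, 36, 44, 45, 40, 28, 34, 43, 44, 38, 28, 33, 40, 42, 37]
t=4: [51, 48, 42, 41, 44, 51, 49, 43, 42, 46, 51, 50, 45, 44, 47]
t=5: [28, 33, 41, 43, 41, 27, 31, 40, 42, 38, 26, 30, 37, 39, 37]
t=6: [51, 50, 45, 43, 45, 51, 50, 46, 45, 46, 51, 51, 48, 47, 48]
t=7: [26, 30, 37, 40, 39, 26, 29, 35, 38, 37, 26, 28, 32, 35, 34]
t=8: [51, 51, 49, 47, 47, 51, 51, 50, 48, 48, 51, 51, 51, 50, 50]
t=9: [26, 27, 30, 33, 34, 26, 26, 29, 32, 32, 26, 26, 27, 29, 30]
t=10: [51, 51, 51, 51, 51, 51, 51, 51, 51, 51, 51, 51, 51, 51, 52]
t=11: [26, 26, 26, 26, 26, 26, 26, 26, 26, 25, 26, 26, 26, 25, 25]
t=12: [51, 51, 51, 51, 51, 51, 51, 51, 51, 51, 51, 51, 51, 51, 51]
t=13: [26, 26, 26, 26, 26, 26, 26, 26, 26, 26, 26, 26, 26, 26, 26]
t=14: [51, 51, 51, 51, 51, 51, 51, 51, 51, 51, 51, 51, 51, 51, 51]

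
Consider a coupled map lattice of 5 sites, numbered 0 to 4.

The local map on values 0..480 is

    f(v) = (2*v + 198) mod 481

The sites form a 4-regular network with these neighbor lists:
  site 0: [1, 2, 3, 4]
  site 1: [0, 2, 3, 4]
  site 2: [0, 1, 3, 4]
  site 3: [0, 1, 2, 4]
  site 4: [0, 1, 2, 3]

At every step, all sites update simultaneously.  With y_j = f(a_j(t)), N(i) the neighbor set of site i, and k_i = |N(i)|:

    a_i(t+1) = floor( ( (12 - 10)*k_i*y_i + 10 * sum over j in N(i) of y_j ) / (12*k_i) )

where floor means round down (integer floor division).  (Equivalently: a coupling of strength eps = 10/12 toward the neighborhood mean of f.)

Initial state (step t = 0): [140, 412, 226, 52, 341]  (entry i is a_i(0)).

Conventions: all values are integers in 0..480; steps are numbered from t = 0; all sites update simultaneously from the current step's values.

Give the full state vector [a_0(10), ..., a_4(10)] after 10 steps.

Answer: [93, 93, 93, 93, 93]

Derivation:
t=0: [140, 412, 226, 52, 341]
t=1: [273, 290, 286, 280, 276]
t=2: [279, 278, 278, 279, 279]
t=3: [274, 274, 274, 274, 274]
t=4: [265, 265, 265, 265, 265]
t=5: [247, 247, 247, 247, 247]
t=6: [211, 211, 211, 211, 211]
t=7: [139, 139, 139, 139, 139]
t=8: [476, 476, 476, 476, 476]
t=9: [188, 188, 188, 188, 188]
t=10: [93, 93, 93, 93, 93]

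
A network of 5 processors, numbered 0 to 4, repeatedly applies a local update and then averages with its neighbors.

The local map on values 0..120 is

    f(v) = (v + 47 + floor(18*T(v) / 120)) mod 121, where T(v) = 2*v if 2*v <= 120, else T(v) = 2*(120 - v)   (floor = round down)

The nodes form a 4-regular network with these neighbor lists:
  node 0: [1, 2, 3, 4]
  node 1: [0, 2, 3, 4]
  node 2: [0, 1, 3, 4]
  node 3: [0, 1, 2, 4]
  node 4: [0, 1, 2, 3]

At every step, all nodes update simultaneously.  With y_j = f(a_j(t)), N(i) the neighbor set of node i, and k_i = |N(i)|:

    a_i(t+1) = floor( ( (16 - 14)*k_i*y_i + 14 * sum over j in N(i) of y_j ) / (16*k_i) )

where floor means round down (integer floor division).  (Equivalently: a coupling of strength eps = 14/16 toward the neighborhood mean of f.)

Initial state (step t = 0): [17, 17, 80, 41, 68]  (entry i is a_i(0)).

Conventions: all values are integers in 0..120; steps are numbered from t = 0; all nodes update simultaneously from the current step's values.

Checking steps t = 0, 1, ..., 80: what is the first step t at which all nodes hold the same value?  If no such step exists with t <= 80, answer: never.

Answer: 3
Key observation: Synchronization is absorbing here: once all nodes are equal they stay equal, and step 3 is the first all-equal step.

Derivation:
t=0: [17, 17, 80, 41, 68]  (not all equal)
t=1: [51, 51, 56, 48, 57]  (not all equal)
t=2: [88, 88, 88, 89, 99]  (not all equal)
t=3: [24, 24, 24, 24, 24]  (all equal)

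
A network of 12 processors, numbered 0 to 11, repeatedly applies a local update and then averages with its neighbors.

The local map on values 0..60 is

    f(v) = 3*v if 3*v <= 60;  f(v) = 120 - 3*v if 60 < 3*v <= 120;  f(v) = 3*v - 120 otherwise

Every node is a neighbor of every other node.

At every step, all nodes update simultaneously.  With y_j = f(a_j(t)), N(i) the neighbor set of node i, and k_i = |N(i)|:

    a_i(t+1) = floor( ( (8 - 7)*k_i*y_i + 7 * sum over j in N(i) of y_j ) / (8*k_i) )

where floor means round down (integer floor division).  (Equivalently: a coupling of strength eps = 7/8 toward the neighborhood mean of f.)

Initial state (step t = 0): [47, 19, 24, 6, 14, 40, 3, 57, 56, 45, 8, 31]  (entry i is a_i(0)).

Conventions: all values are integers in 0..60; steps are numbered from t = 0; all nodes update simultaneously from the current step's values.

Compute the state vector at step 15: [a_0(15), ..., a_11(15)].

Answer: [27, 27, 27, 27, 27, 27, 27, 27, 27, 27, 27, 27]

Derivation:
t=0: [47, 19, 24, 6, 14, 40, 3, 57, 56, 45, 8, 31]
t=1: [29, 31, 30, 29, 30, 28, 29, 30, 30, 29, 29, 29]
t=2: [31, 31, 31, 31, 31, 31, 31, 31, 31, 31, 31, 31]
t=3: [27, 27, 27, 27, 27, 27, 27, 27, 27, 27, 27, 27]
t=4: [39, 39, 39, 39, 39, 39, 39, 39, 39, 39, 39, 39]
t=5: [3, 3, 3, 3, 3, 3, 3, 3, 3, 3, 3, 3]
t=6: [9, 9, 9, 9, 9, 9, 9, 9, 9, 9, 9, 9]
t=7: [27, 27, 27, 27, 27, 27, 27, 27, 27, 27, 27, 27]
t=8: [39, 39, 39, 39, 39, 39, 39, 39, 39, 39, 39, 39]
t=9: [3, 3, 3, 3, 3, 3, 3, 3, 3, 3, 3, 3]
t=10: [9, 9, 9, 9, 9, 9, 9, 9, 9, 9, 9, 9]
t=11: [27, 27, 27, 27, 27, 27, 27, 27, 27, 27, 27, 27]
t=12: [39, 39, 39, 39, 39, 39, 39, 39, 39, 39, 39, 39]
t=13: [3, 3, 3, 3, 3, 3, 3, 3, 3, 3, 3, 3]
t=14: [9, 9, 9, 9, 9, 9, 9, 9, 9, 9, 9, 9]
t=15: [27, 27, 27, 27, 27, 27, 27, 27, 27, 27, 27, 27]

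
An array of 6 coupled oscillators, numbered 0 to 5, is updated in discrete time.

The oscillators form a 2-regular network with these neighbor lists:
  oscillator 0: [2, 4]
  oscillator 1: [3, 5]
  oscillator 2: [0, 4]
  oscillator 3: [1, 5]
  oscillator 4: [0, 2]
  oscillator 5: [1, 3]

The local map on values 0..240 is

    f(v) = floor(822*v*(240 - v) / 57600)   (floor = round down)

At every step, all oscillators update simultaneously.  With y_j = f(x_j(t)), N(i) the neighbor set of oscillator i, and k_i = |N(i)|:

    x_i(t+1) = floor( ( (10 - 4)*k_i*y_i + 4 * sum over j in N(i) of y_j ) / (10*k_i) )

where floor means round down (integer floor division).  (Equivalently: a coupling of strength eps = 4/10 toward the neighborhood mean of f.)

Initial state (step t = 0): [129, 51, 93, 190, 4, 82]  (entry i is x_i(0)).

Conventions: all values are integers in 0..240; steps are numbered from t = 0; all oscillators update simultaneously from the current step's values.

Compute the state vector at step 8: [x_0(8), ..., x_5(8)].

Simulating step by step:
t=0: [129, 51, 93, 190, 4, 82]
t=1: [164, 146, 160, 145, 87, 164]
t=2: [180, 191, 182, 192, 185, 184]
t=3: [151, 135, 149, 134, 147, 141]
t=4: [192, 201, 193, 201, 193, 200]
t=5: [130, 111, 129, 111, 129, 112]
t=6: [204, 204, 204, 204, 204, 204]
t=7: [104, 104, 104, 104, 104, 104]
t=8: [201, 201, 201, 201, 201, 201]

Answer: [201, 201, 201, 201, 201, 201]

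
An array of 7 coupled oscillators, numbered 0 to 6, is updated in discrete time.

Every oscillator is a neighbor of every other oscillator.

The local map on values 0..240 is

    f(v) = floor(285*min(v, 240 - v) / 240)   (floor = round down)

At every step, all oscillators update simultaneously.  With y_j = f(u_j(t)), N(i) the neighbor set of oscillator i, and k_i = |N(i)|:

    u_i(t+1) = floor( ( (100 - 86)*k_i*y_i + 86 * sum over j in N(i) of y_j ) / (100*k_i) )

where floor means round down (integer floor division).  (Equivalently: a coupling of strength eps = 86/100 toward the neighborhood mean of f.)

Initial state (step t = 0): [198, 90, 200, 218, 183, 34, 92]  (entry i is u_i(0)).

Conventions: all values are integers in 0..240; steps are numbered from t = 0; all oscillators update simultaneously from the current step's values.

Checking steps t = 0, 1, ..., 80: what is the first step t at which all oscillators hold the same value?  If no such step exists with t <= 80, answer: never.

Simulating step by step:
t=0: [198, 90, 200, 218, 183, 34, 92]  (not all equal)
t=1: [63, 63, 63, 63, 63, 63, 63]  (all equal)

Answer: 1
Key observation: Synchronization is absorbing here: once all oscillators are equal they stay equal, and step 1 is the first all-equal step.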